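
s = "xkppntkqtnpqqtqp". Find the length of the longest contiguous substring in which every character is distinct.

[x] len 1
[x, k] len 2
[x, k, p] len 3
[p] len 1
[p, n] len 2
[p, n, t] len 3
[p, n, t, k] len 4
[p, n, t, k, q] len 5
[k, q, t] len 3
[k, q, t, n] len 4
[k, q, t, n, p] len 5
[t, n, p, q] len 4
[q] len 1
[q, t] len 2
[t, q] len 2
[t, q, p] len 3
Longest all-distinct length: 5.

5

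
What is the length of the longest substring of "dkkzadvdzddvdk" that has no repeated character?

add d: [d] len 1
add k: [d, k] len 2
add k (repeat k, move left end past it): [k] len 1
add z: [k, z] len 2
add a: [k, z, a] len 3
add d: [k, z, a, d] len 4
add v: [k, z, a, d, v] len 5
add d (repeat d, move left end past it): [v, d] len 2
add z: [v, d, z] len 3
add d (repeat d, move left end past it): [z, d] len 2
add d (repeat d, move left end past it): [d] len 1
add v: [d, v] len 2
add d (repeat d, move left end past it): [v, d] len 2
add k: [v, d, k] len 3
Longest all-distinct length: 5.

5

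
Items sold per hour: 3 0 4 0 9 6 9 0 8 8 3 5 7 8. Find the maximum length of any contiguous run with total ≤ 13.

→ 3: sum 3, len 1
→ 0: sum 3, len 2
→ 4: sum 7, len 3
→ 0: sum 7, len 4
→ 9 (dropped 3): sum 13, len 4
→ 6 (dropped 0, 4, 0, 9): sum 6, len 1
→ 9 (dropped 6): sum 9, len 1
→ 0: sum 9, len 2
→ 8 (dropped 9): sum 8, len 2
→ 8 (dropped 0, 8): sum 8, len 1
→ 3: sum 11, len 2
→ 5 (dropped 8): sum 8, len 2
→ 7 (dropped 3): sum 12, len 2
→ 8 (dropped 5, 7): sum 8, len 1
Longest length seen: 4.

4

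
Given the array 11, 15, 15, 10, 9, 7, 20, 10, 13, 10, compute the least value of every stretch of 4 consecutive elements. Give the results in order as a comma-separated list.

(11, 15, 15, 10) → min 10
(15, 15, 10, 9) → min 9
(15, 10, 9, 7) → min 7
(10, 9, 7, 20) → min 7
(9, 7, 20, 10) → min 7
(7, 20, 10, 13) → min 7
(20, 10, 13, 10) → min 10

10, 9, 7, 7, 7, 7, 10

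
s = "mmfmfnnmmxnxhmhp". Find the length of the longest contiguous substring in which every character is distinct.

add m: [m] len 1
add m (repeat m, move left end past it): [m] len 1
add f: [m, f] len 2
add m (repeat m, move left end past it): [f, m] len 2
add f (repeat f, move left end past it): [m, f] len 2
add n: [m, f, n] len 3
add n (repeat n, move left end past it): [n] len 1
add m: [n, m] len 2
add m (repeat m, move left end past it): [m] len 1
add x: [m, x] len 2
add n: [m, x, n] len 3
add x (repeat x, move left end past it): [n, x] len 2
add h: [n, x, h] len 3
add m: [n, x, h, m] len 4
add h (repeat h, move left end past it): [m, h] len 2
add p: [m, h, p] len 3
Longest all-distinct length: 4.

4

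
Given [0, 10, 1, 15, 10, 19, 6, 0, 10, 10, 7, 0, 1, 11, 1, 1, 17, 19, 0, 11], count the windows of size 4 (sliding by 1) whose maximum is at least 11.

13

0 10 1 15 → max 15  ≥ 11 ✓
10 1 15 10 → max 15  ≥ 11 ✓
1 15 10 19 → max 19  ≥ 11 ✓
15 10 19 6 → max 19  ≥ 11 ✓
10 19 6 0 → max 19  ≥ 11 ✓
19 6 0 10 → max 19  ≥ 11 ✓
6 0 10 10 → max 10
0 10 10 7 → max 10
10 10 7 0 → max 10
10 7 0 1 → max 10
7 0 1 11 → max 11  ≥ 11 ✓
0 1 11 1 → max 11  ≥ 11 ✓
1 11 1 1 → max 11  ≥ 11 ✓
11 1 1 17 → max 17  ≥ 11 ✓
1 1 17 19 → max 19  ≥ 11 ✓
1 17 19 0 → max 19  ≥ 11 ✓
17 19 0 11 → max 19  ≥ 11 ✓
13 windows satisfy the condition.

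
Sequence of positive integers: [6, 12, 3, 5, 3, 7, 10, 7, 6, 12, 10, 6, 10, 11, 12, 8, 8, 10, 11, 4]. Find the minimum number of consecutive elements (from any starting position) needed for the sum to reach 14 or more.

2

add 6: running sum 6 < 14
end 1: [6, 12] sum 18, len 2
end 2: [12, 3] sum 15, len 2
end 3: [12, 3, 5] sum 20, len 3
end 4: [12, 3, 5, 3] sum 23, len 4
end 5: [5, 3, 7] sum 15, len 3
end 6: [7, 10] sum 17, len 2
end 7: [10, 7] sum 17, len 2
end 8: [10, 7, 6] sum 23, len 3
end 9: [6, 12] sum 18, len 2
end 10: [12, 10] sum 22, len 2
end 11: [10, 6] sum 16, len 2
end 12: [6, 10] sum 16, len 2
end 13: [10, 11] sum 21, len 2
end 14: [11, 12] sum 23, len 2
end 15: [12, 8] sum 20, len 2
end 16: [8, 8] sum 16, len 2
end 17: [8, 10] sum 18, len 2
end 18: [10, 11] sum 21, len 2
end 19: [11, 4] sum 15, len 2
Shortest qualifying length: 2.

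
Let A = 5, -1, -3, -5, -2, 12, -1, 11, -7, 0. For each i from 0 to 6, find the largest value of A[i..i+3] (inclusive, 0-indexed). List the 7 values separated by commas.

5, -1, 12, 12, 12, 12, 11

(5, -1, -3, -5) → max 5
(-1, -3, -5, -2) → max -1
(-3, -5, -2, 12) → max 12
(-5, -2, 12, -1) → max 12
(-2, 12, -1, 11) → max 12
(12, -1, 11, -7) → max 12
(-1, 11, -7, 0) → max 11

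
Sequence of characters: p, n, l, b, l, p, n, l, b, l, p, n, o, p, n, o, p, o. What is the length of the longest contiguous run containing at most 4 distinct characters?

12

add p: window [p] (1 distinct), len 1
add n: window [p, n] (2 distinct), len 2
add l: window [p, n, l] (3 distinct), len 3
add b: window [p, n, l, b] (4 distinct), len 4
add l: window [p, n, l, b, l] (4 distinct), len 5
add p: window [p, n, l, b, l, p] (4 distinct), len 6
add n: window [p, n, l, b, l, p, n] (4 distinct), len 7
add l: window [p, n, l, b, l, p, n, l] (4 distinct), len 8
add b: window [p, n, l, b, l, p, n, l, b] (4 distinct), len 9
add l: window [p, n, l, b, l, p, n, l, b, l] (4 distinct), len 10
add p: window [p, n, l, b, l, p, n, l, b, l, p] (4 distinct), len 11
add n: window [p, n, l, b, l, p, n, l, b, l, p, n] (4 distinct), len 12
add o: window [l, p, n, o] (4 distinct), len 4
add p: window [l, p, n, o, p] (4 distinct), len 5
add n: window [l, p, n, o, p, n] (4 distinct), len 6
add o: window [l, p, n, o, p, n, o] (4 distinct), len 7
add p: window [l, p, n, o, p, n, o, p] (4 distinct), len 8
add o: window [l, p, n, o, p, n, o, p, o] (4 distinct), len 9
Longest length with ≤4 distinct: 12.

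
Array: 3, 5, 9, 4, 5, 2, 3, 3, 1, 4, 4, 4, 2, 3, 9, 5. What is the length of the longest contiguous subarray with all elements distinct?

5

add 3: [3] len 1
add 5: [3, 5] len 2
add 9: [3, 5, 9] len 3
add 4: [3, 5, 9, 4] len 4
add 5 (repeat 5, move left end past it): [9, 4, 5] len 3
add 2: [9, 4, 5, 2] len 4
add 3: [9, 4, 5, 2, 3] len 5
add 3 (repeat 3, move left end past it): [3] len 1
add 1: [3, 1] len 2
add 4: [3, 1, 4] len 3
add 4 (repeat 4, move left end past it): [4] len 1
add 4 (repeat 4, move left end past it): [4] len 1
add 2: [4, 2] len 2
add 3: [4, 2, 3] len 3
add 9: [4, 2, 3, 9] len 4
add 5: [4, 2, 3, 9, 5] len 5
Longest all-distinct length: 5.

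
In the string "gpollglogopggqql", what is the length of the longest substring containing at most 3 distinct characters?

add g: window [g] (1 distinct), len 1
add p: window [g, p] (2 distinct), len 2
add o: window [g, p, o] (3 distinct), len 3
add l: window [p, o, l] (3 distinct), len 3
add l: window [p, o, l, l] (3 distinct), len 4
add g: window [o, l, l, g] (3 distinct), len 4
add l: window [o, l, l, g, l] (3 distinct), len 5
add o: window [o, l, l, g, l, o] (3 distinct), len 6
add g: window [o, l, l, g, l, o, g] (3 distinct), len 7
add o: window [o, l, l, g, l, o, g, o] (3 distinct), len 8
add p: window [o, g, o, p] (3 distinct), len 4
add g: window [o, g, o, p, g] (3 distinct), len 5
add g: window [o, g, o, p, g, g] (3 distinct), len 6
add q: window [p, g, g, q] (3 distinct), len 4
add q: window [p, g, g, q, q] (3 distinct), len 5
add l: window [g, g, q, q, l] (3 distinct), len 5
Longest length with ≤3 distinct: 8.

8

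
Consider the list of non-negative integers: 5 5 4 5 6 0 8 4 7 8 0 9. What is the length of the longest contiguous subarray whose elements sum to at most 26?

6

→ 5: sum 5, len 1
→ 5: sum 10, len 2
→ 4: sum 14, len 3
→ 5: sum 19, len 4
→ 6: sum 25, len 5
→ 0: sum 25, len 6
→ 8 (dropped 5, 5): sum 23, len 5
→ 4 (dropped 4): sum 23, len 5
→ 7 (dropped 5): sum 25, len 5
→ 8 (dropped 6, 0, 8): sum 19, len 3
→ 0: sum 19, len 4
→ 9 (dropped 4): sum 24, len 4
Longest length seen: 6.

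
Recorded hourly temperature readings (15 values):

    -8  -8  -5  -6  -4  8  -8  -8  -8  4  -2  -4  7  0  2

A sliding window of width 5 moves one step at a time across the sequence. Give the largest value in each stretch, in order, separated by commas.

[-8, -8, -5, -6, -4] → max -4
[-8, -5, -6, -4, 8] → max 8
[-5, -6, -4, 8, -8] → max 8
[-6, -4, 8, -8, -8] → max 8
[-4, 8, -8, -8, -8] → max 8
[8, -8, -8, -8, 4] → max 8
[-8, -8, -8, 4, -2] → max 4
[-8, -8, 4, -2, -4] → max 4
[-8, 4, -2, -4, 7] → max 7
[4, -2, -4, 7, 0] → max 7
[-2, -4, 7, 0, 2] → max 7

-4, 8, 8, 8, 8, 8, 4, 4, 7, 7, 7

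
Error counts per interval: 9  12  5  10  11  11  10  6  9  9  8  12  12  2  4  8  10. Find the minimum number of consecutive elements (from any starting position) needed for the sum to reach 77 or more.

add 9: running sum 9 < 77
add 12: running sum 21 < 77
add 5: running sum 26 < 77
add 10: running sum 36 < 77
add 11: running sum 47 < 77
add 11: running sum 58 < 77
add 10: running sum 68 < 77
add 6: running sum 74 < 77
end 8: [9, 12, 5, 10, 11, 11, 10, 6, 9] sum 83, len 9
end 9: [12, 5, 10, 11, 11, 10, 6, 9, 9] sum 83, len 9
end 10: [5, 10, 11, 11, 10, 6, 9, 9, 8] sum 79, len 9
end 11: [10, 11, 11, 10, 6, 9, 9, 8, 12] sum 86, len 9
end 12: [11, 10, 6, 9, 9, 8, 12, 12] sum 77, len 8
end 13: [11, 10, 6, 9, 9, 8, 12, 12, 2] sum 79, len 9
end 14: [11, 10, 6, 9, 9, 8, 12, 12, 2, 4] sum 83, len 10
end 15: [10, 6, 9, 9, 8, 12, 12, 2, 4, 8] sum 80, len 10
end 16: [6, 9, 9, 8, 12, 12, 2, 4, 8, 10] sum 80, len 10
Shortest qualifying length: 8.

8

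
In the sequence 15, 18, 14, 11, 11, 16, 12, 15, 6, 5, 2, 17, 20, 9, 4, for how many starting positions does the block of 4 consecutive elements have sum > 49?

15 18 14 11 → sum 58  > 49 ✓
18 14 11 11 → sum 54  > 49 ✓
14 11 11 16 → sum 52  > 49 ✓
11 11 16 12 → sum 50  > 49 ✓
11 16 12 15 → sum 54  > 49 ✓
16 12 15 6 → sum 49
12 15 6 5 → sum 38
15 6 5 2 → sum 28
6 5 2 17 → sum 30
5 2 17 20 → sum 44
2 17 20 9 → sum 48
17 20 9 4 → sum 50  > 49 ✓
6 windows satisfy the condition.

6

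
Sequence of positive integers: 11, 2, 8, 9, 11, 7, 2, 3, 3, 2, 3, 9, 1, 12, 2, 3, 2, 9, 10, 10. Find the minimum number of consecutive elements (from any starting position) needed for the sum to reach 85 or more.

add 11: running sum 11 < 85
add 2: running sum 13 < 85
add 8: running sum 21 < 85
add 9: running sum 30 < 85
add 11: running sum 41 < 85
add 7: running sum 48 < 85
add 2: running sum 50 < 85
add 3: running sum 53 < 85
add 3: running sum 56 < 85
add 2: running sum 58 < 85
add 3: running sum 61 < 85
add 9: running sum 70 < 85
add 1: running sum 71 < 85
add 12: running sum 83 < 85
end 14: [11, 2, 8, 9, 11, 7, 2, 3, 3, 2, 3, 9, 1, 12, 2] sum 85, len 15
end 15: [11, 2, 8, 9, 11, 7, 2, 3, 3, 2, 3, 9, 1, 12, 2, 3] sum 88, len 16
end 16: [11, 2, 8, 9, 11, 7, 2, 3, 3, 2, 3, 9, 1, 12, 2, 3, 2] sum 90, len 17
end 17: [8, 9, 11, 7, 2, 3, 3, 2, 3, 9, 1, 12, 2, 3, 2, 9] sum 86, len 16
end 18: [9, 11, 7, 2, 3, 3, 2, 3, 9, 1, 12, 2, 3, 2, 9, 10] sum 88, len 16
end 19: [11, 7, 2, 3, 3, 2, 3, 9, 1, 12, 2, 3, 2, 9, 10, 10] sum 89, len 16
Shortest qualifying length: 15.

15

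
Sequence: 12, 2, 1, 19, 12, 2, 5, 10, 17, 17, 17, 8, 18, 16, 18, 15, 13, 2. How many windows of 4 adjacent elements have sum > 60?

3

(12, 2, 1, 19) → sum 34
(2, 1, 19, 12) → sum 34
(1, 19, 12, 2) → sum 34
(19, 12, 2, 5) → sum 38
(12, 2, 5, 10) → sum 29
(2, 5, 10, 17) → sum 34
(5, 10, 17, 17) → sum 49
(10, 17, 17, 17) → sum 61  > 60 ✓
(17, 17, 17, 8) → sum 59
(17, 17, 8, 18) → sum 60
(17, 8, 18, 16) → sum 59
(8, 18, 16, 18) → sum 60
(18, 16, 18, 15) → sum 67  > 60 ✓
(16, 18, 15, 13) → sum 62  > 60 ✓
(18, 15, 13, 2) → sum 48
3 windows satisfy the condition.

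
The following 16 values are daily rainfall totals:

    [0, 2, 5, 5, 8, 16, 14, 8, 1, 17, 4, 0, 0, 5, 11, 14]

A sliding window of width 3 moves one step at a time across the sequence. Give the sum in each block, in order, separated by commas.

7, 12, 18, 29, 38, 38, 23, 26, 22, 21, 4, 5, 16, 30

[0, 2, 5] → sum 7
[2, 5, 5] → sum 12
[5, 5, 8] → sum 18
[5, 8, 16] → sum 29
[8, 16, 14] → sum 38
[16, 14, 8] → sum 38
[14, 8, 1] → sum 23
[8, 1, 17] → sum 26
[1, 17, 4] → sum 22
[17, 4, 0] → sum 21
[4, 0, 0] → sum 4
[0, 0, 5] → sum 5
[0, 5, 11] → sum 16
[5, 11, 14] → sum 30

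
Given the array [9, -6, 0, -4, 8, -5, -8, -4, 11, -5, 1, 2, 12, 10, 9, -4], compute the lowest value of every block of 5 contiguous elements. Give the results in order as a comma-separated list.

-6, -6, -8, -8, -8, -8, -8, -5, -5, -5, 1, -4

9 -6 0 -4 8 → min -6
-6 0 -4 8 -5 → min -6
0 -4 8 -5 -8 → min -8
-4 8 -5 -8 -4 → min -8
8 -5 -8 -4 11 → min -8
-5 -8 -4 11 -5 → min -8
-8 -4 11 -5 1 → min -8
-4 11 -5 1 2 → min -5
11 -5 1 2 12 → min -5
-5 1 2 12 10 → min -5
1 2 12 10 9 → min 1
2 12 10 9 -4 → min -4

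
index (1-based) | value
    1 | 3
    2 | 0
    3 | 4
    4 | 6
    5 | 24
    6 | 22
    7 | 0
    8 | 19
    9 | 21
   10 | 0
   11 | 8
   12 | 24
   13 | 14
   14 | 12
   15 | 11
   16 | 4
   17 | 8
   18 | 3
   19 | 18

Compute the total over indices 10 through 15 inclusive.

69

Elements at indices 10..15: 0, 8, 24, 14, 12, 11
sum(0, 8, 24, 14, 12, 11) = 69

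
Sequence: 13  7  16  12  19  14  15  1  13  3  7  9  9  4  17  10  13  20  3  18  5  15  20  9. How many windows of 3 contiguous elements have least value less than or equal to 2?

3

13 7 16 → min 7
7 16 12 → min 7
16 12 19 → min 12
12 19 14 → min 12
19 14 15 → min 14
14 15 1 → min 1  ≤ 2 ✓
15 1 13 → min 1  ≤ 2 ✓
1 13 3 → min 1  ≤ 2 ✓
13 3 7 → min 3
3 7 9 → min 3
7 9 9 → min 7
9 9 4 → min 4
9 4 17 → min 4
4 17 10 → min 4
17 10 13 → min 10
10 13 20 → min 10
13 20 3 → min 3
20 3 18 → min 3
3 18 5 → min 3
18 5 15 → min 5
5 15 20 → min 5
15 20 9 → min 9
3 windows satisfy the condition.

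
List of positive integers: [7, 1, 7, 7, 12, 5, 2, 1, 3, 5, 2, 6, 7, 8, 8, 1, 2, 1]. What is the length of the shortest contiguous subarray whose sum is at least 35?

add 7: running sum 7 < 35
add 1: running sum 8 < 35
add 7: running sum 15 < 35
add 7: running sum 22 < 35
add 12: running sum 34 < 35
add 5: shortest ending here [7, 1, 7, 7, 12, 5] sum 39, len 6
add 2: shortest ending here [7, 1, 7, 7, 12, 5, 2] sum 41, len 7
add 1: shortest ending here [1, 7, 7, 12, 5, 2, 1] sum 35, len 7
add 3: shortest ending here [7, 7, 12, 5, 2, 1, 3] sum 37, len 7
add 5: shortest ending here [7, 12, 5, 2, 1, 3, 5] sum 35, len 7
add 2: shortest ending here [7, 12, 5, 2, 1, 3, 5, 2] sum 37, len 8
add 6: shortest ending here [12, 5, 2, 1, 3, 5, 2, 6] sum 36, len 8
add 7: shortest ending here [12, 5, 2, 1, 3, 5, 2, 6, 7] sum 43, len 9
add 8: shortest ending here [5, 2, 1, 3, 5, 2, 6, 7, 8] sum 39, len 9
add 8: shortest ending here [5, 2, 6, 7, 8, 8] sum 36, len 6
add 1: shortest ending here [5, 2, 6, 7, 8, 8, 1] sum 37, len 7
add 2: shortest ending here [5, 2, 6, 7, 8, 8, 1, 2] sum 39, len 8
add 1: shortest ending here [2, 6, 7, 8, 8, 1, 2, 1] sum 35, len 8
Shortest qualifying length: 6.

6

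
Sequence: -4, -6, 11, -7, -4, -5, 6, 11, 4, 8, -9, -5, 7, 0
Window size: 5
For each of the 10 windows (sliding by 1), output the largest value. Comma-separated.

11, 11, 11, 11, 11, 11, 11, 11, 8, 8

-4 -6 11 -7 -4 → max 11
-6 11 -7 -4 -5 → max 11
11 -7 -4 -5 6 → max 11
-7 -4 -5 6 11 → max 11
-4 -5 6 11 4 → max 11
-5 6 11 4 8 → max 11
6 11 4 8 -9 → max 11
11 4 8 -9 -5 → max 11
4 8 -9 -5 7 → max 8
8 -9 -5 7 0 → max 8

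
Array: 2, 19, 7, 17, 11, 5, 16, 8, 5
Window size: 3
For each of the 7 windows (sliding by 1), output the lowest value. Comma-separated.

2, 7, 7, 5, 5, 5, 5

2 19 7 → min 2
19 7 17 → min 7
7 17 11 → min 7
17 11 5 → min 5
11 5 16 → min 5
5 16 8 → min 5
16 8 5 → min 5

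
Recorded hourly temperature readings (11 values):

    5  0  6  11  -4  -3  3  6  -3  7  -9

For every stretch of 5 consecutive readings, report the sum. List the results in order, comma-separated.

(5, 0, 6, 11, -4) → sum 18
(0, 6, 11, -4, -3) → sum 10
(6, 11, -4, -3, 3) → sum 13
(11, -4, -3, 3, 6) → sum 13
(-4, -3, 3, 6, -3) → sum -1
(-3, 3, 6, -3, 7) → sum 10
(3, 6, -3, 7, -9) → sum 4

18, 10, 13, 13, -1, 10, 4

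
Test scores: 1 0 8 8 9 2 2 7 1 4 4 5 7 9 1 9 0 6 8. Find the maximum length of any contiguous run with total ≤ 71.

15

add 1: [1] sum 1, len 1
add 0: [1, 0] sum 1, len 2
add 8: [1, 0, 8] sum 9, len 3
add 8: [1, 0, 8, 8] sum 17, len 4
add 9: [1, 0, 8, 8, 9] sum 26, len 5
add 2: [1, 0, 8, 8, 9, 2] sum 28, len 6
add 2: [1, 0, 8, 8, 9, 2, 2] sum 30, len 7
add 7: [1, 0, 8, 8, 9, 2, 2, 7] sum 37, len 8
add 1: [1, 0, 8, 8, 9, 2, 2, 7, 1] sum 38, len 9
add 4: [1, 0, 8, 8, 9, 2, 2, 7, 1, 4] sum 42, len 10
add 4: [1, 0, 8, 8, 9, 2, 2, 7, 1, 4, 4] sum 46, len 11
add 5: [1, 0, 8, 8, 9, 2, 2, 7, 1, 4, 4, 5] sum 51, len 12
add 7: [1, 0, 8, 8, 9, 2, 2, 7, 1, 4, 4, 5, 7] sum 58, len 13
add 9: [1, 0, 8, 8, 9, 2, 2, 7, 1, 4, 4, 5, 7, 9] sum 67, len 14
add 1: [1, 0, 8, 8, 9, 2, 2, 7, 1, 4, 4, 5, 7, 9, 1] sum 68, len 15
add 9: [8, 9, 2, 2, 7, 1, 4, 4, 5, 7, 9, 1, 9] sum 68, len 13
add 0: [8, 9, 2, 2, 7, 1, 4, 4, 5, 7, 9, 1, 9, 0] sum 68, len 14
add 6: [9, 2, 2, 7, 1, 4, 4, 5, 7, 9, 1, 9, 0, 6] sum 66, len 14
add 8: [2, 2, 7, 1, 4, 4, 5, 7, 9, 1, 9, 0, 6, 8] sum 65, len 14
Longest length seen: 15.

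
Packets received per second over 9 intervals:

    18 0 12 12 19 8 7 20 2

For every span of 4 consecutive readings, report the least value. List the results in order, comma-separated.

0, 0, 8, 7, 7, 2

18 0 12 12 → min 0
0 12 12 19 → min 0
12 12 19 8 → min 8
12 19 8 7 → min 7
19 8 7 20 → min 7
8 7 20 2 → min 2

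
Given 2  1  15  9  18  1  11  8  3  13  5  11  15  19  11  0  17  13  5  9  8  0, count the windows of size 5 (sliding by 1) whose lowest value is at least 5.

(2, 1, 15, 9, 18) → min 1
(1, 15, 9, 18, 1) → min 1
(15, 9, 18, 1, 11) → min 1
(9, 18, 1, 11, 8) → min 1
(18, 1, 11, 8, 3) → min 1
(1, 11, 8, 3, 13) → min 1
(11, 8, 3, 13, 5) → min 3
(8, 3, 13, 5, 11) → min 3
(3, 13, 5, 11, 15) → min 3
(13, 5, 11, 15, 19) → min 5  ≥ 5 ✓
(5, 11, 15, 19, 11) → min 5  ≥ 5 ✓
(11, 15, 19, 11, 0) → min 0
(15, 19, 11, 0, 17) → min 0
(19, 11, 0, 17, 13) → min 0
(11, 0, 17, 13, 5) → min 0
(0, 17, 13, 5, 9) → min 0
(17, 13, 5, 9, 8) → min 5  ≥ 5 ✓
(13, 5, 9, 8, 0) → min 0
3 windows satisfy the condition.

3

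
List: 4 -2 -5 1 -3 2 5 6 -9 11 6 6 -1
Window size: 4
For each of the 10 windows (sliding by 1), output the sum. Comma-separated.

Sliding a size-4 window across the 13 values:
[4, -2, -5, 1] → sum -2
[-2, -5, 1, -3] → sum -9
[-5, 1, -3, 2] → sum -5
[1, -3, 2, 5] → sum 5
[-3, 2, 5, 6] → sum 10
[2, 5, 6, -9] → sum 4
[5, 6, -9, 11] → sum 13
[6, -9, 11, 6] → sum 14
[-9, 11, 6, 6] → sum 14
[11, 6, 6, -1] → sum 22

-2, -9, -5, 5, 10, 4, 13, 14, 14, 22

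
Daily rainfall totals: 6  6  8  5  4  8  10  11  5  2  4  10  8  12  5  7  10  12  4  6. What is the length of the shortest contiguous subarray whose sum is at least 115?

add 6: running sum 6 < 115
add 6: running sum 12 < 115
add 8: running sum 20 < 115
add 5: running sum 25 < 115
add 4: running sum 29 < 115
add 8: running sum 37 < 115
add 10: running sum 47 < 115
add 11: running sum 58 < 115
add 5: running sum 63 < 115
add 2: running sum 65 < 115
add 4: running sum 69 < 115
add 10: running sum 79 < 115
add 8: running sum 87 < 115
add 12: running sum 99 < 115
add 5: running sum 104 < 115
add 7: running sum 111 < 115
add 10: shortest ending here [6, 8, 5, 4, 8, 10, 11, 5, 2, 4, 10, 8, 12, 5, 7, 10] sum 115, len 16
add 12: shortest ending here [8, 5, 4, 8, 10, 11, 5, 2, 4, 10, 8, 12, 5, 7, 10, 12] sum 121, len 16
add 4: shortest ending here [5, 4, 8, 10, 11, 5, 2, 4, 10, 8, 12, 5, 7, 10, 12, 4] sum 117, len 16
add 6: shortest ending here [4, 8, 10, 11, 5, 2, 4, 10, 8, 12, 5, 7, 10, 12, 4, 6] sum 118, len 16
Shortest qualifying length: 16.

16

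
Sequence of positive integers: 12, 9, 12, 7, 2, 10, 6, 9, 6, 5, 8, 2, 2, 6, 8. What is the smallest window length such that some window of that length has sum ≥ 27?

3

add 12: running sum 12 < 27
add 9: running sum 21 < 27
add 12: shortest ending here [12, 9, 12] sum 33, len 3
add 7: shortest ending here [9, 12, 7] sum 28, len 3
add 2: shortest ending here [9, 12, 7, 2] sum 30, len 4
add 10: shortest ending here [12, 7, 2, 10] sum 31, len 4
add 6: shortest ending here [12, 7, 2, 10, 6] sum 37, len 5
add 9: shortest ending here [2, 10, 6, 9] sum 27, len 4
add 6: shortest ending here [10, 6, 9, 6] sum 31, len 4
add 5: shortest ending here [10, 6, 9, 6, 5] sum 36, len 5
add 8: shortest ending here [9, 6, 5, 8] sum 28, len 4
add 2: shortest ending here [9, 6, 5, 8, 2] sum 30, len 5
add 2: shortest ending here [9, 6, 5, 8, 2, 2] sum 32, len 6
add 6: shortest ending here [6, 5, 8, 2, 2, 6] sum 29, len 6
add 8: shortest ending here [5, 8, 2, 2, 6, 8] sum 31, len 6
Shortest qualifying length: 3.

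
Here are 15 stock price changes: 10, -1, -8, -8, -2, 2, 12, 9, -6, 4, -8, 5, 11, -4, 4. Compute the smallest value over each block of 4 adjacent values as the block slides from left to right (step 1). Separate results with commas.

10 -1 -8 -8 → min -8
-1 -8 -8 -2 → min -8
-8 -8 -2 2 → min -8
-8 -2 2 12 → min -8
-2 2 12 9 → min -2
2 12 9 -6 → min -6
12 9 -6 4 → min -6
9 -6 4 -8 → min -8
-6 4 -8 5 → min -8
4 -8 5 11 → min -8
-8 5 11 -4 → min -8
5 11 -4 4 → min -4

-8, -8, -8, -8, -2, -6, -6, -8, -8, -8, -8, -4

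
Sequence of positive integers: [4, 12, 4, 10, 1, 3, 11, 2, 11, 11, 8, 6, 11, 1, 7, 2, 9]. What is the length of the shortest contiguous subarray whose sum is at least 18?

add 4: running sum 4 < 18
add 12: running sum 16 < 18
end 2: [4, 12, 4] sum 20, len 3
end 3: [12, 4, 10] sum 26, len 3
end 4: [12, 4, 10, 1] sum 27, len 4
end 5: [4, 10, 1, 3] sum 18, len 4
end 6: [10, 1, 3, 11] sum 25, len 4
end 7: [10, 1, 3, 11, 2] sum 27, len 5
end 8: [11, 2, 11] sum 24, len 3
end 9: [11, 11] sum 22, len 2
end 10: [11, 8] sum 19, len 2
end 11: [11, 8, 6] sum 25, len 3
end 12: [8, 6, 11] sum 25, len 3
end 13: [6, 11, 1] sum 18, len 3
end 14: [11, 1, 7] sum 19, len 3
end 15: [11, 1, 7, 2] sum 21, len 4
end 16: [7, 2, 9] sum 18, len 3
Shortest qualifying length: 2.

2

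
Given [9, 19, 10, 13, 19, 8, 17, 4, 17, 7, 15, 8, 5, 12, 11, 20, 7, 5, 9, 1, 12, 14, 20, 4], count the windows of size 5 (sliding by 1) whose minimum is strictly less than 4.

9 19 10 13 19 → min 9
19 10 13 19 8 → min 8
10 13 19 8 17 → min 8
13 19 8 17 4 → min 4
19 8 17 4 17 → min 4
8 17 4 17 7 → min 4
17 4 17 7 15 → min 4
4 17 7 15 8 → min 4
17 7 15 8 5 → min 5
7 15 8 5 12 → min 5
15 8 5 12 11 → min 5
8 5 12 11 20 → min 5
5 12 11 20 7 → min 5
12 11 20 7 5 → min 5
11 20 7 5 9 → min 5
20 7 5 9 1 → min 1  < 4 ✓
7 5 9 1 12 → min 1  < 4 ✓
5 9 1 12 14 → min 1  < 4 ✓
9 1 12 14 20 → min 1  < 4 ✓
1 12 14 20 4 → min 1  < 4 ✓
5 windows satisfy the condition.

5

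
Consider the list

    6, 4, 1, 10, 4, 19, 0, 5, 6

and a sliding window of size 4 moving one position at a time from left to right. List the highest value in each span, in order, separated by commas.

(6, 4, 1, 10) → max 10
(4, 1, 10, 4) → max 10
(1, 10, 4, 19) → max 19
(10, 4, 19, 0) → max 19
(4, 19, 0, 5) → max 19
(19, 0, 5, 6) → max 19

10, 10, 19, 19, 19, 19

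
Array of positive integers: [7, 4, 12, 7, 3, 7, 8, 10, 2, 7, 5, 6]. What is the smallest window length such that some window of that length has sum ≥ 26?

add 7: running sum 7 < 26
add 4: running sum 11 < 26
add 12: running sum 23 < 26
add 7: shortest ending here [7, 4, 12, 7] sum 30, len 4
add 3: shortest ending here [4, 12, 7, 3] sum 26, len 4
add 7: shortest ending here [12, 7, 3, 7] sum 29, len 4
add 8: shortest ending here [12, 7, 3, 7, 8] sum 37, len 5
add 10: shortest ending here [3, 7, 8, 10] sum 28, len 4
add 2: shortest ending here [7, 8, 10, 2] sum 27, len 4
add 7: shortest ending here [8, 10, 2, 7] sum 27, len 4
add 5: shortest ending here [8, 10, 2, 7, 5] sum 32, len 5
add 6: shortest ending here [10, 2, 7, 5, 6] sum 30, len 5
Shortest qualifying length: 4.

4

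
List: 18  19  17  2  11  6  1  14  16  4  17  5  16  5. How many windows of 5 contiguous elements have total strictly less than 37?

1

[18, 19, 17, 2, 11] → sum 67
[19, 17, 2, 11, 6] → sum 55
[17, 2, 11, 6, 1] → sum 37
[2, 11, 6, 1, 14] → sum 34  < 37 ✓
[11, 6, 1, 14, 16] → sum 48
[6, 1, 14, 16, 4] → sum 41
[1, 14, 16, 4, 17] → sum 52
[14, 16, 4, 17, 5] → sum 56
[16, 4, 17, 5, 16] → sum 58
[4, 17, 5, 16, 5] → sum 47
1 window satisfy the condition.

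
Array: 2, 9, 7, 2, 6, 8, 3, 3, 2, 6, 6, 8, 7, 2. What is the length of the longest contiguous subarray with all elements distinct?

add 2: [2] len 1
add 9: [2, 9] len 2
add 7: [2, 9, 7] len 3
add 2 (repeat 2, move left end past it): [9, 7, 2] len 3
add 6: [9, 7, 2, 6] len 4
add 8: [9, 7, 2, 6, 8] len 5
add 3: [9, 7, 2, 6, 8, 3] len 6
add 3 (repeat 3, move left end past it): [3] len 1
add 2: [3, 2] len 2
add 6: [3, 2, 6] len 3
add 6 (repeat 6, move left end past it): [6] len 1
add 8: [6, 8] len 2
add 7: [6, 8, 7] len 3
add 2: [6, 8, 7, 2] len 4
Longest all-distinct length: 6.

6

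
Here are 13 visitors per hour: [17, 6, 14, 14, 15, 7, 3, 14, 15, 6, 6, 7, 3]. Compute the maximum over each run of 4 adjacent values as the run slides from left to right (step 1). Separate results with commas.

17, 15, 15, 15, 15, 15, 15, 15, 15, 7

Sliding a size-4 window across the 13 values:
17 6 14 14 → max 17
6 14 14 15 → max 15
14 14 15 7 → max 15
14 15 7 3 → max 15
15 7 3 14 → max 15
7 3 14 15 → max 15
3 14 15 6 → max 15
14 15 6 6 → max 15
15 6 6 7 → max 15
6 6 7 3 → max 7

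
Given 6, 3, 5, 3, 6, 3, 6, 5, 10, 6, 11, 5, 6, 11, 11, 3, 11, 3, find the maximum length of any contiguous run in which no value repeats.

4

[6] len 1
[6, 3] len 2
[6, 3, 5] len 3
[5, 3] len 2
[5, 3, 6] len 3
[6, 3] len 2
[3, 6] len 2
[3, 6, 5] len 3
[3, 6, 5, 10] len 4
[5, 10, 6] len 3
[5, 10, 6, 11] len 4
[10, 6, 11, 5] len 4
[11, 5, 6] len 3
[5, 6, 11] len 3
[11] len 1
[11, 3] len 2
[3, 11] len 2
[11, 3] len 2
Longest all-distinct length: 4.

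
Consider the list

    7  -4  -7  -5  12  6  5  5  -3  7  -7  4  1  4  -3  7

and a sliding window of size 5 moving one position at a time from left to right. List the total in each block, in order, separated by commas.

Sliding a size-5 window across the 16 values:
[7, -4, -7, -5, 12] → sum 3
[-4, -7, -5, 12, 6] → sum 2
[-7, -5, 12, 6, 5] → sum 11
[-5, 12, 6, 5, 5] → sum 23
[12, 6, 5, 5, -3] → sum 25
[6, 5, 5, -3, 7] → sum 20
[5, 5, -3, 7, -7] → sum 7
[5, -3, 7, -7, 4] → sum 6
[-3, 7, -7, 4, 1] → sum 2
[7, -7, 4, 1, 4] → sum 9
[-7, 4, 1, 4, -3] → sum -1
[4, 1, 4, -3, 7] → sum 13

3, 2, 11, 23, 25, 20, 7, 6, 2, 9, -1, 13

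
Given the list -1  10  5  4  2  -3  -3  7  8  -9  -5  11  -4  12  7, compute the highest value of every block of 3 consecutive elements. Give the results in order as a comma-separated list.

(-1, 10, 5) → max 10
(10, 5, 4) → max 10
(5, 4, 2) → max 5
(4, 2, -3) → max 4
(2, -3, -3) → max 2
(-3, -3, 7) → max 7
(-3, 7, 8) → max 8
(7, 8, -9) → max 8
(8, -9, -5) → max 8
(-9, -5, 11) → max 11
(-5, 11, -4) → max 11
(11, -4, 12) → max 12
(-4, 12, 7) → max 12

10, 10, 5, 4, 2, 7, 8, 8, 8, 11, 11, 12, 12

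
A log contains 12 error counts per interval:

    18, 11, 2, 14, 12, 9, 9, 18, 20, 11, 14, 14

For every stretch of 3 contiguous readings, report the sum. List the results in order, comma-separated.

18 11 2 → sum 31
11 2 14 → sum 27
2 14 12 → sum 28
14 12 9 → sum 35
12 9 9 → sum 30
9 9 18 → sum 36
9 18 20 → sum 47
18 20 11 → sum 49
20 11 14 → sum 45
11 14 14 → sum 39

31, 27, 28, 35, 30, 36, 47, 49, 45, 39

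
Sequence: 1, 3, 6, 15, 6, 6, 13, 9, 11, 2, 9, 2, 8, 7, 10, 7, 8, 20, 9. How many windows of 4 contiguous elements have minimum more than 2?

(1, 3, 6, 15) → min 1
(3, 6, 15, 6) → min 3  > 2 ✓
(6, 15, 6, 6) → min 6  > 2 ✓
(15, 6, 6, 13) → min 6  > 2 ✓
(6, 6, 13, 9) → min 6  > 2 ✓
(6, 13, 9, 11) → min 6  > 2 ✓
(13, 9, 11, 2) → min 2
(9, 11, 2, 9) → min 2
(11, 2, 9, 2) → min 2
(2, 9, 2, 8) → min 2
(9, 2, 8, 7) → min 2
(2, 8, 7, 10) → min 2
(8, 7, 10, 7) → min 7  > 2 ✓
(7, 10, 7, 8) → min 7  > 2 ✓
(10, 7, 8, 20) → min 7  > 2 ✓
(7, 8, 20, 9) → min 7  > 2 ✓
9 windows satisfy the condition.

9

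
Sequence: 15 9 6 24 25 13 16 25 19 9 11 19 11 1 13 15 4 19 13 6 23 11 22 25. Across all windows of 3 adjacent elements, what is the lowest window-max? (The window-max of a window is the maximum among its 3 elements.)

13

(15, 9, 6) → max 15
(9, 6, 24) → max 24
(6, 24, 25) → max 25
(24, 25, 13) → max 25
(25, 13, 16) → max 25
(13, 16, 25) → max 25
(16, 25, 19) → max 25
(25, 19, 9) → max 25
(19, 9, 11) → max 19
(9, 11, 19) → max 19
(11, 19, 11) → max 19
(19, 11, 1) → max 19
(11, 1, 13) → max 13
(1, 13, 15) → max 15
(13, 15, 4) → max 15
(15, 4, 19) → max 19
(4, 19, 13) → max 19
(19, 13, 6) → max 19
(13, 6, 23) → max 23
(6, 23, 11) → max 23
(23, 11, 22) → max 23
(11, 22, 25) → max 25
Lowest of these is 13.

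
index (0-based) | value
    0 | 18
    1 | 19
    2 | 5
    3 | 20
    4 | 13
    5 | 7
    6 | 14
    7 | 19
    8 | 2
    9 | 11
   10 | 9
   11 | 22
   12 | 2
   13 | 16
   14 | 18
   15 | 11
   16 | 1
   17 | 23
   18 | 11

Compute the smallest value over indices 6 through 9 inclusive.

Elements at indices 6..9: 14, 19, 2, 11
min(14, 19, 2, 11) = 2

2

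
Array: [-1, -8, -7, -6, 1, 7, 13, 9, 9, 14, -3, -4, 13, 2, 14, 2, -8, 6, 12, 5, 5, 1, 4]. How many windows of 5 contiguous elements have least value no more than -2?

-1 -8 -7 -6 1 → min -8  ≤ -2 ✓
-8 -7 -6 1 7 → min -8  ≤ -2 ✓
-7 -6 1 7 13 → min -7  ≤ -2 ✓
-6 1 7 13 9 → min -6  ≤ -2 ✓
1 7 13 9 9 → min 1
7 13 9 9 14 → min 7
13 9 9 14 -3 → min -3  ≤ -2 ✓
9 9 14 -3 -4 → min -4  ≤ -2 ✓
9 14 -3 -4 13 → min -4  ≤ -2 ✓
14 -3 -4 13 2 → min -4  ≤ -2 ✓
-3 -4 13 2 14 → min -4  ≤ -2 ✓
-4 13 2 14 2 → min -4  ≤ -2 ✓
13 2 14 2 -8 → min -8  ≤ -2 ✓
2 14 2 -8 6 → min -8  ≤ -2 ✓
14 2 -8 6 12 → min -8  ≤ -2 ✓
2 -8 6 12 5 → min -8  ≤ -2 ✓
-8 6 12 5 5 → min -8  ≤ -2 ✓
6 12 5 5 1 → min 1
12 5 5 1 4 → min 1
15 windows satisfy the condition.

15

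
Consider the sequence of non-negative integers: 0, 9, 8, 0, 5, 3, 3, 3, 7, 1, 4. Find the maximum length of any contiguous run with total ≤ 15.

5

→ 0: sum 0, len 1
→ 9: sum 9, len 2
→ 8 (dropped 0, 9): sum 8, len 1
→ 0: sum 8, len 2
→ 5: sum 13, len 3
→ 3 (dropped 8): sum 8, len 3
→ 3: sum 11, len 4
→ 3: sum 14, len 5
→ 7 (dropped 0, 5, 3): sum 13, len 3
→ 1: sum 14, len 4
→ 4 (dropped 3): sum 15, len 4
Longest length seen: 5.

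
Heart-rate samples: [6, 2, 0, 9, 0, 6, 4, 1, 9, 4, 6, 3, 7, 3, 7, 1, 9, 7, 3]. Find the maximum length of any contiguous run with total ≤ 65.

[6] sum 6 len 1
[6, 2] sum 8 len 2
[6, 2, 0] sum 8 len 3
[6, 2, 0, 9] sum 17 len 4
[6, 2, 0, 9, 0] sum 17 len 5
[6, 2, 0, 9, 0, 6] sum 23 len 6
[6, 2, 0, 9, 0, 6, 4] sum 27 len 7
[6, 2, 0, 9, 0, 6, 4, 1] sum 28 len 8
[6, 2, 0, 9, 0, 6, 4, 1, 9] sum 37 len 9
[6, 2, 0, 9, 0, 6, 4, 1, 9, 4] sum 41 len 10
[6, 2, 0, 9, 0, 6, 4, 1, 9, 4, 6] sum 47 len 11
[6, 2, 0, 9, 0, 6, 4, 1, 9, 4, 6, 3] sum 50 len 12
[6, 2, 0, 9, 0, 6, 4, 1, 9, 4, 6, 3, 7] sum 57 len 13
[6, 2, 0, 9, 0, 6, 4, 1, 9, 4, 6, 3, 7, 3] sum 60 len 14
[2, 0, 9, 0, 6, 4, 1, 9, 4, 6, 3, 7, 3, 7] sum 61 len 14
[2, 0, 9, 0, 6, 4, 1, 9, 4, 6, 3, 7, 3, 7, 1] sum 62 len 15
[0, 6, 4, 1, 9, 4, 6, 3, 7, 3, 7, 1, 9] sum 60 len 13
[4, 1, 9, 4, 6, 3, 7, 3, 7, 1, 9, 7] sum 61 len 12
[4, 1, 9, 4, 6, 3, 7, 3, 7, 1, 9, 7, 3] sum 64 len 13
Longest length seen: 15.

15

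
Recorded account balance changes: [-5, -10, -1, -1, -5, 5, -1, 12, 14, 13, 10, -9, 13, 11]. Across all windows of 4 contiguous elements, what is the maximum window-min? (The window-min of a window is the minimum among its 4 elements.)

10

Window mins for each of the 11 positions:
[-5, -10, -1, -1] → min -10
[-10, -1, -1, -5] → min -10
[-1, -1, -5, 5] → min -5
[-1, -5, 5, -1] → min -5
[-5, 5, -1, 12] → min -5
[5, -1, 12, 14] → min -1
[-1, 12, 14, 13] → min -1
[12, 14, 13, 10] → min 10
[14, 13, 10, -9] → min -9
[13, 10, -9, 13] → min -9
[10, -9, 13, 11] → min -9
Maximum of these is 10.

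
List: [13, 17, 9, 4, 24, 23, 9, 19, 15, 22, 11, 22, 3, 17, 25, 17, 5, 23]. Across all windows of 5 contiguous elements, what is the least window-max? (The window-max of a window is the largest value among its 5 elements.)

(13, 17, 9, 4, 24) → max 24
(17, 9, 4, 24, 23) → max 24
(9, 4, 24, 23, 9) → max 24
(4, 24, 23, 9, 19) → max 24
(24, 23, 9, 19, 15) → max 24
(23, 9, 19, 15, 22) → max 23
(9, 19, 15, 22, 11) → max 22
(19, 15, 22, 11, 22) → max 22
(15, 22, 11, 22, 3) → max 22
(22, 11, 22, 3, 17) → max 22
(11, 22, 3, 17, 25) → max 25
(22, 3, 17, 25, 17) → max 25
(3, 17, 25, 17, 5) → max 25
(17, 25, 17, 5, 23) → max 25
Least of these is 22.

22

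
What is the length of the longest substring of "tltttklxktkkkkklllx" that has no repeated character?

4

[t] len 1
[t, l] len 2
[l, t] len 2
[t] len 1
[t] len 1
[t, k] len 2
[t, k, l] len 3
[t, k, l, x] len 4
[l, x, k] len 3
[l, x, k, t] len 4
[t, k] len 2
[k] len 1
[k] len 1
[k] len 1
[k] len 1
[k, l] len 2
[l] len 1
[l] len 1
[l, x] len 2
Longest all-distinct length: 4.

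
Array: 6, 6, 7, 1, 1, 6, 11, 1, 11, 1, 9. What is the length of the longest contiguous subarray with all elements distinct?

3

[6] len 1
[6] len 1
[6, 7] len 2
[6, 7, 1] len 3
[1] len 1
[1, 6] len 2
[1, 6, 11] len 3
[6, 11, 1] len 3
[1, 11] len 2
[11, 1] len 2
[11, 1, 9] len 3
Longest all-distinct length: 3.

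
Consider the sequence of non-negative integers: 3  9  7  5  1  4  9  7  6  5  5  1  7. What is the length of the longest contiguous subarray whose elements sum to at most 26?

add 3: [3] sum 3, len 1
add 9: [3, 9] sum 12, len 2
add 7: [3, 9, 7] sum 19, len 3
add 5: [3, 9, 7, 5] sum 24, len 4
add 1: [3, 9, 7, 5, 1] sum 25, len 5
add 4: [9, 7, 5, 1, 4] sum 26, len 5
add 9: [7, 5, 1, 4, 9] sum 26, len 5
add 7: [5, 1, 4, 9, 7] sum 26, len 5
add 6: [4, 9, 7, 6] sum 26, len 4
add 5: [7, 6, 5] sum 18, len 3
add 5: [7, 6, 5, 5] sum 23, len 4
add 1: [7, 6, 5, 5, 1] sum 24, len 5
add 7: [6, 5, 5, 1, 7] sum 24, len 5
Longest length seen: 5.

5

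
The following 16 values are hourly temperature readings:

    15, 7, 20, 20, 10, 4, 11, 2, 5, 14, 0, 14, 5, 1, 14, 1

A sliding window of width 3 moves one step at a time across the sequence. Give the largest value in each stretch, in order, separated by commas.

20, 20, 20, 20, 11, 11, 11, 14, 14, 14, 14, 14, 14, 14

(15, 7, 20) → max 20
(7, 20, 20) → max 20
(20, 20, 10) → max 20
(20, 10, 4) → max 20
(10, 4, 11) → max 11
(4, 11, 2) → max 11
(11, 2, 5) → max 11
(2, 5, 14) → max 14
(5, 14, 0) → max 14
(14, 0, 14) → max 14
(0, 14, 5) → max 14
(14, 5, 1) → max 14
(5, 1, 14) → max 14
(1, 14, 1) → max 14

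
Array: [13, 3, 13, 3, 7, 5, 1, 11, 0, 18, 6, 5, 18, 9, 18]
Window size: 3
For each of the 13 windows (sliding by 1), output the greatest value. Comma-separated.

Sliding a size-3 window across the 15 values:
13 3 13 → max 13
3 13 3 → max 13
13 3 7 → max 13
3 7 5 → max 7
7 5 1 → max 7
5 1 11 → max 11
1 11 0 → max 11
11 0 18 → max 18
0 18 6 → max 18
18 6 5 → max 18
6 5 18 → max 18
5 18 9 → max 18
18 9 18 → max 18

13, 13, 13, 7, 7, 11, 11, 18, 18, 18, 18, 18, 18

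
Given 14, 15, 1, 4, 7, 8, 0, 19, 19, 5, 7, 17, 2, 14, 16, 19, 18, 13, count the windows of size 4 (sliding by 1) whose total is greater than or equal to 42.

(14, 15, 1, 4) → sum 34
(15, 1, 4, 7) → sum 27
(1, 4, 7, 8) → sum 20
(4, 7, 8, 0) → sum 19
(7, 8, 0, 19) → sum 34
(8, 0, 19, 19) → sum 46  ≥ 42 ✓
(0, 19, 19, 5) → sum 43  ≥ 42 ✓
(19, 19, 5, 7) → sum 50  ≥ 42 ✓
(19, 5, 7, 17) → sum 48  ≥ 42 ✓
(5, 7, 17, 2) → sum 31
(7, 17, 2, 14) → sum 40
(17, 2, 14, 16) → sum 49  ≥ 42 ✓
(2, 14, 16, 19) → sum 51  ≥ 42 ✓
(14, 16, 19, 18) → sum 67  ≥ 42 ✓
(16, 19, 18, 13) → sum 66  ≥ 42 ✓
8 windows satisfy the condition.

8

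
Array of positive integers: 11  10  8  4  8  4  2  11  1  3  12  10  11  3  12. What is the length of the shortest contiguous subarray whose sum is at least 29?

Extend right; whenever the sum reaches 29, record the length and shrink from the left:
add 11: running sum 11 < 29
add 10: running sum 21 < 29
add 8: shortest ending here [11, 10, 8] sum 29, len 3
add 4: shortest ending here [11, 10, 8, 4] sum 33, len 4
add 8: shortest ending here [10, 8, 4, 8] sum 30, len 4
add 4: shortest ending here [10, 8, 4, 8, 4] sum 34, len 5
add 2: shortest ending here [10, 8, 4, 8, 4, 2] sum 36, len 6
add 11: shortest ending here [4, 8, 4, 2, 11] sum 29, len 5
add 1: shortest ending here [4, 8, 4, 2, 11, 1] sum 30, len 6
add 3: shortest ending here [8, 4, 2, 11, 1, 3] sum 29, len 6
add 12: shortest ending here [2, 11, 1, 3, 12] sum 29, len 5
add 10: shortest ending here [11, 1, 3, 12, 10] sum 37, len 5
add 11: shortest ending here [12, 10, 11] sum 33, len 3
add 3: shortest ending here [12, 10, 11, 3] sum 36, len 4
add 12: shortest ending here [10, 11, 3, 12] sum 36, len 4
Shortest qualifying length: 3.

3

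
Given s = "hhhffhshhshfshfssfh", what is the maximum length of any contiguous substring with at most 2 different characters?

Extend right; when distinct count exceeds 2, shrink from the left:
[h] 1 distinct, len 1
[h, h] 1 distinct, len 2
[h, h, h] 1 distinct, len 3
[h, h, h, f] 2 distinct, len 4
[h, h, h, f, f] 2 distinct, len 5
[h, h, h, f, f, h] 2 distinct, len 6
[h, s] 2 distinct, len 2
[h, s, h] 2 distinct, len 3
[h, s, h, h] 2 distinct, len 4
[h, s, h, h, s] 2 distinct, len 5
[h, s, h, h, s, h] 2 distinct, len 6
[h, f] 2 distinct, len 2
[f, s] 2 distinct, len 2
[s, h] 2 distinct, len 2
[h, f] 2 distinct, len 2
[f, s] 2 distinct, len 2
[f, s, s] 2 distinct, len 3
[f, s, s, f] 2 distinct, len 4
[f, h] 2 distinct, len 2
Longest length with ≤2 distinct: 6.

6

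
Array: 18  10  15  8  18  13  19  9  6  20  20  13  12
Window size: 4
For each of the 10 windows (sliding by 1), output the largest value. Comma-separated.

18, 18, 18, 19, 19, 19, 20, 20, 20, 20

18 10 15 8 → max 18
10 15 8 18 → max 18
15 8 18 13 → max 18
8 18 13 19 → max 19
18 13 19 9 → max 19
13 19 9 6 → max 19
19 9 6 20 → max 20
9 6 20 20 → max 20
6 20 20 13 → max 20
20 20 13 12 → max 20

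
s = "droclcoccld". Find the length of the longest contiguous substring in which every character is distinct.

add d: [d] len 1
add r: [d, r] len 2
add o: [d, r, o] len 3
add c: [d, r, o, c] len 4
add l: [d, r, o, c, l] len 5
add c (repeat c, move left end past it): [l, c] len 2
add o: [l, c, o] len 3
add c (repeat c, move left end past it): [o, c] len 2
add c (repeat c, move left end past it): [c] len 1
add l: [c, l] len 2
add d: [c, l, d] len 3
Longest all-distinct length: 5.

5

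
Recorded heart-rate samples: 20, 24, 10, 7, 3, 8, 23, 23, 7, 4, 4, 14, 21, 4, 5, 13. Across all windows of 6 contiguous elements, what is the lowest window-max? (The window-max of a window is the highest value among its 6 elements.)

Window maxs for each of the 11 positions:
(20, 24, 10, 7, 3, 8) → max 24
(24, 10, 7, 3, 8, 23) → max 24
(10, 7, 3, 8, 23, 23) → max 23
(7, 3, 8, 23, 23, 7) → max 23
(3, 8, 23, 23, 7, 4) → max 23
(8, 23, 23, 7, 4, 4) → max 23
(23, 23, 7, 4, 4, 14) → max 23
(23, 7, 4, 4, 14, 21) → max 23
(7, 4, 4, 14, 21, 4) → max 21
(4, 4, 14, 21, 4, 5) → max 21
(4, 14, 21, 4, 5, 13) → max 21
Lowest of these is 21.

21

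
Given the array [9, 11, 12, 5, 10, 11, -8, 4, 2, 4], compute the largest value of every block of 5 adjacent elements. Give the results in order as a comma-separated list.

12, 12, 12, 11, 11, 11

Sliding a size-5 window across the 10 values:
(9, 11, 12, 5, 10) → max 12
(11, 12, 5, 10, 11) → max 12
(12, 5, 10, 11, -8) → max 12
(5, 10, 11, -8, 4) → max 11
(10, 11, -8, 4, 2) → max 11
(11, -8, 4, 2, 4) → max 11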